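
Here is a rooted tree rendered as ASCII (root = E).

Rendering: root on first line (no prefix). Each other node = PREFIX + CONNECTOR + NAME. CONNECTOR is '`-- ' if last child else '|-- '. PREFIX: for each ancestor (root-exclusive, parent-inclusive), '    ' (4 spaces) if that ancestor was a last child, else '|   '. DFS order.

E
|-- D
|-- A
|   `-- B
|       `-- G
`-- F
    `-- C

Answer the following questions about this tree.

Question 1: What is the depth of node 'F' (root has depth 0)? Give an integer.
Answer: 1

Derivation:
Path from root to F: E -> F
Depth = number of edges = 1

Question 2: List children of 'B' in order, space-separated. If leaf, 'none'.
Node B's children (from adjacency): G

Answer: G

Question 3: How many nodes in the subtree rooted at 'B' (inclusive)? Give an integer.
Subtree rooted at B contains: B, G
Count = 2

Answer: 2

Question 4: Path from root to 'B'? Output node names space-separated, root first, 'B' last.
Walk down from root: E -> A -> B

Answer: E A B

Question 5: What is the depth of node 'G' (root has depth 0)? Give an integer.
Path from root to G: E -> A -> B -> G
Depth = number of edges = 3

Answer: 3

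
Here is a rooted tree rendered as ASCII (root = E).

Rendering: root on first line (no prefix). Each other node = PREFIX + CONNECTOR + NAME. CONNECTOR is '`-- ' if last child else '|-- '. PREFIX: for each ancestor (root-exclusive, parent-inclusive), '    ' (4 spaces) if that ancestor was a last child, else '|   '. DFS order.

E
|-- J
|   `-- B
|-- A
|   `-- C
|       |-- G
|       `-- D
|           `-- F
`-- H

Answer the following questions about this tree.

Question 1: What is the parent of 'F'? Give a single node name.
Answer: D

Derivation:
Scan adjacency: F appears as child of D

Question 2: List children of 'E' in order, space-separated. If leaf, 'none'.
Node E's children (from adjacency): J, A, H

Answer: J A H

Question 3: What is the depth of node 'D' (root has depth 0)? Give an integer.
Path from root to D: E -> A -> C -> D
Depth = number of edges = 3

Answer: 3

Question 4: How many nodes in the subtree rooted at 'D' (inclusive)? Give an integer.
Subtree rooted at D contains: D, F
Count = 2

Answer: 2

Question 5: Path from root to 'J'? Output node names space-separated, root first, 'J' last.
Walk down from root: E -> J

Answer: E J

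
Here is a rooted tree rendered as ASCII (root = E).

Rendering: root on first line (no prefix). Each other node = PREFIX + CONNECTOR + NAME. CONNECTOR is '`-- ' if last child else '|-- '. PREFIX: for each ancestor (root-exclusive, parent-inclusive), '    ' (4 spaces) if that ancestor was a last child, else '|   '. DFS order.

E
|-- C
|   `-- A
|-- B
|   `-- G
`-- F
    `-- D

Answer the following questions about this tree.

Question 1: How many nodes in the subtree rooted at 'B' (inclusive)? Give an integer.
Subtree rooted at B contains: B, G
Count = 2

Answer: 2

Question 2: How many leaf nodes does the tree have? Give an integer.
Answer: 3

Derivation:
Leaves (nodes with no children): A, D, G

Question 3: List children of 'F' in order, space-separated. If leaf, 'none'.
Node F's children (from adjacency): D

Answer: D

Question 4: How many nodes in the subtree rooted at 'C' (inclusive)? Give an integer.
Answer: 2

Derivation:
Subtree rooted at C contains: A, C
Count = 2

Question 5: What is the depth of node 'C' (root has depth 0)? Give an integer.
Answer: 1

Derivation:
Path from root to C: E -> C
Depth = number of edges = 1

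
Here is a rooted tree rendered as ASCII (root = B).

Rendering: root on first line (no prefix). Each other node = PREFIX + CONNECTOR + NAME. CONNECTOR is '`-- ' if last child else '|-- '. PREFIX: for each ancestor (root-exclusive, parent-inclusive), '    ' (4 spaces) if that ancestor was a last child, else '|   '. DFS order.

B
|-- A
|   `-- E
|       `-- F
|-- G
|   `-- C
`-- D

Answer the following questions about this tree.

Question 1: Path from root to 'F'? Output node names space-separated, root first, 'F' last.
Walk down from root: B -> A -> E -> F

Answer: B A E F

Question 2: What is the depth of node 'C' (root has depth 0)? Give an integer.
Answer: 2

Derivation:
Path from root to C: B -> G -> C
Depth = number of edges = 2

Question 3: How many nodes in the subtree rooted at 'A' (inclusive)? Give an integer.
Answer: 3

Derivation:
Subtree rooted at A contains: A, E, F
Count = 3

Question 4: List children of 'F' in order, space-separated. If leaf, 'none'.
Node F's children (from adjacency): (leaf)

Answer: none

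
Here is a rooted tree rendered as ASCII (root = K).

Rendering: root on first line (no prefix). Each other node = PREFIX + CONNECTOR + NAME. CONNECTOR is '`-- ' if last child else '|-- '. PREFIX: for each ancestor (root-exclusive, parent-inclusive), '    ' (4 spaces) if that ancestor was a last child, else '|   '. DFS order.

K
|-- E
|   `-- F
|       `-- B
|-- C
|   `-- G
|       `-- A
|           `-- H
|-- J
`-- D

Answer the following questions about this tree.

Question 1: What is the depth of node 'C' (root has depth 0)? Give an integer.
Path from root to C: K -> C
Depth = number of edges = 1

Answer: 1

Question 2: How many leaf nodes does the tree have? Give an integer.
Answer: 4

Derivation:
Leaves (nodes with no children): B, D, H, J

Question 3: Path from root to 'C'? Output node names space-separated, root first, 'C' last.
Answer: K C

Derivation:
Walk down from root: K -> C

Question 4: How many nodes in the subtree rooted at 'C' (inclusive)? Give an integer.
Answer: 4

Derivation:
Subtree rooted at C contains: A, C, G, H
Count = 4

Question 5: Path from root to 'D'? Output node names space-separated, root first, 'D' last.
Answer: K D

Derivation:
Walk down from root: K -> D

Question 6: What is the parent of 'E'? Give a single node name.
Answer: K

Derivation:
Scan adjacency: E appears as child of K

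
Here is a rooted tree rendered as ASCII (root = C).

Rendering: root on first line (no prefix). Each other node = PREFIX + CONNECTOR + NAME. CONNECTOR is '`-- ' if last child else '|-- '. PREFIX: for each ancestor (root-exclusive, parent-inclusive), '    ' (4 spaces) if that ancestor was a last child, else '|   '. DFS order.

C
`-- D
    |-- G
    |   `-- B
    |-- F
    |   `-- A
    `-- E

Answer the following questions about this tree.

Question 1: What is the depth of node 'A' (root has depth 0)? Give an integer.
Path from root to A: C -> D -> F -> A
Depth = number of edges = 3

Answer: 3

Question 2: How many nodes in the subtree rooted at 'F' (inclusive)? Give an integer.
Subtree rooted at F contains: A, F
Count = 2

Answer: 2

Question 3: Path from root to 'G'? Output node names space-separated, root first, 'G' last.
Answer: C D G

Derivation:
Walk down from root: C -> D -> G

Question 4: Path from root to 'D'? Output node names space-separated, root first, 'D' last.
Walk down from root: C -> D

Answer: C D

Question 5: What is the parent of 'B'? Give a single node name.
Answer: G

Derivation:
Scan adjacency: B appears as child of G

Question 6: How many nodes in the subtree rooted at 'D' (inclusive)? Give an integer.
Subtree rooted at D contains: A, B, D, E, F, G
Count = 6

Answer: 6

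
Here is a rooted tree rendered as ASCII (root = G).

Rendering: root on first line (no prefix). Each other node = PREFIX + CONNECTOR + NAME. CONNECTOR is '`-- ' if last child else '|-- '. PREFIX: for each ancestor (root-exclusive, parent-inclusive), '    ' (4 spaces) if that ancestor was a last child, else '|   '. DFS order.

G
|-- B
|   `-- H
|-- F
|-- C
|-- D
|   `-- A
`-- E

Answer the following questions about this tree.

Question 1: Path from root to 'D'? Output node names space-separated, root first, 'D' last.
Walk down from root: G -> D

Answer: G D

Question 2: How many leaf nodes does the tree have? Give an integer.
Leaves (nodes with no children): A, C, E, F, H

Answer: 5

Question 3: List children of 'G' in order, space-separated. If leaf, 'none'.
Node G's children (from adjacency): B, F, C, D, E

Answer: B F C D E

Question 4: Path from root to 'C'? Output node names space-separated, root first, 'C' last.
Answer: G C

Derivation:
Walk down from root: G -> C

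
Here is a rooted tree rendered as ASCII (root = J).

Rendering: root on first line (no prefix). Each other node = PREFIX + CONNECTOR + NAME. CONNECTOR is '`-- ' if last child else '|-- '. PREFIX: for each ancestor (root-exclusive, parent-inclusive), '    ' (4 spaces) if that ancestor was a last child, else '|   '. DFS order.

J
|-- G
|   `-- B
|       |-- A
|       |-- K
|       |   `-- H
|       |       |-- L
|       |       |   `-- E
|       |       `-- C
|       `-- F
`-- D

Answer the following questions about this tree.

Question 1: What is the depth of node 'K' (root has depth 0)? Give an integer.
Path from root to K: J -> G -> B -> K
Depth = number of edges = 3

Answer: 3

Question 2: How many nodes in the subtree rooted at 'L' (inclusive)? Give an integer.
Subtree rooted at L contains: E, L
Count = 2

Answer: 2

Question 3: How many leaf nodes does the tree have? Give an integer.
Leaves (nodes with no children): A, C, D, E, F

Answer: 5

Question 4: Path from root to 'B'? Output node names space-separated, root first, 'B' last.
Answer: J G B

Derivation:
Walk down from root: J -> G -> B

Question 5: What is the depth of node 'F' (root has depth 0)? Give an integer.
Answer: 3

Derivation:
Path from root to F: J -> G -> B -> F
Depth = number of edges = 3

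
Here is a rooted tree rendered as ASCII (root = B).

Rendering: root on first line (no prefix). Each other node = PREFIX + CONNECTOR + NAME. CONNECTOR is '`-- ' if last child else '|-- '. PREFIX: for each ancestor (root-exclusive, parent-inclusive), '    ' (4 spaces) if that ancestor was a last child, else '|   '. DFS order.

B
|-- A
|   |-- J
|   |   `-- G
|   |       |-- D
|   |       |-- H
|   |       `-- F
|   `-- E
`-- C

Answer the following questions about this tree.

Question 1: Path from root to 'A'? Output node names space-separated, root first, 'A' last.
Walk down from root: B -> A

Answer: B A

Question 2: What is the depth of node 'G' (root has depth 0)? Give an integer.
Answer: 3

Derivation:
Path from root to G: B -> A -> J -> G
Depth = number of edges = 3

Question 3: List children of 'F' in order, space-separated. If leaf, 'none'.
Node F's children (from adjacency): (leaf)

Answer: none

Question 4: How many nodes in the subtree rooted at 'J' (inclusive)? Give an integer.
Answer: 5

Derivation:
Subtree rooted at J contains: D, F, G, H, J
Count = 5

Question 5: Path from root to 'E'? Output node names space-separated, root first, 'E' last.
Walk down from root: B -> A -> E

Answer: B A E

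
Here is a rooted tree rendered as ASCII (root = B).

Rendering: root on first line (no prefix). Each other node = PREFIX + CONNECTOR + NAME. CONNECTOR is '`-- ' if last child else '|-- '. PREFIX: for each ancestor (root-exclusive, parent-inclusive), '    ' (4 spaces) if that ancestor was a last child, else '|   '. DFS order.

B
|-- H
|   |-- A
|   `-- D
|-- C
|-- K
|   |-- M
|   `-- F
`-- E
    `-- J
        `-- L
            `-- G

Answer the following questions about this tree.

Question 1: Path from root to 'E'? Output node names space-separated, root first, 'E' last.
Walk down from root: B -> E

Answer: B E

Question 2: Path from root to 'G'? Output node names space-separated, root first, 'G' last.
Walk down from root: B -> E -> J -> L -> G

Answer: B E J L G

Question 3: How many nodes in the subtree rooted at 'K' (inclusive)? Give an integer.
Subtree rooted at K contains: F, K, M
Count = 3

Answer: 3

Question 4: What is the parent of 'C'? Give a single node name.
Answer: B

Derivation:
Scan adjacency: C appears as child of B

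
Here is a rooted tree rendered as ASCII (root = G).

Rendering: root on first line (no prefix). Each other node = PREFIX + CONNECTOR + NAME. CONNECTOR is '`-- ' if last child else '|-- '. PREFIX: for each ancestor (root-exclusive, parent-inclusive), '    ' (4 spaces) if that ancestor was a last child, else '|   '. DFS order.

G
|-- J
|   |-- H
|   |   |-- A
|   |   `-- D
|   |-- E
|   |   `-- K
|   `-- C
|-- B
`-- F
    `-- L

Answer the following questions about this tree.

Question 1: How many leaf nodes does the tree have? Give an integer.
Answer: 6

Derivation:
Leaves (nodes with no children): A, B, C, D, K, L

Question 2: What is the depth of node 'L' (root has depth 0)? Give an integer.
Path from root to L: G -> F -> L
Depth = number of edges = 2

Answer: 2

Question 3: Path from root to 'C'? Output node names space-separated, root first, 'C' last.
Walk down from root: G -> J -> C

Answer: G J C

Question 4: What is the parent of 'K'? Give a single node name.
Scan adjacency: K appears as child of E

Answer: E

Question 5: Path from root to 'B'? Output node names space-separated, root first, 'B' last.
Answer: G B

Derivation:
Walk down from root: G -> B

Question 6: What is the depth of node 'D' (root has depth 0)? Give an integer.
Answer: 3

Derivation:
Path from root to D: G -> J -> H -> D
Depth = number of edges = 3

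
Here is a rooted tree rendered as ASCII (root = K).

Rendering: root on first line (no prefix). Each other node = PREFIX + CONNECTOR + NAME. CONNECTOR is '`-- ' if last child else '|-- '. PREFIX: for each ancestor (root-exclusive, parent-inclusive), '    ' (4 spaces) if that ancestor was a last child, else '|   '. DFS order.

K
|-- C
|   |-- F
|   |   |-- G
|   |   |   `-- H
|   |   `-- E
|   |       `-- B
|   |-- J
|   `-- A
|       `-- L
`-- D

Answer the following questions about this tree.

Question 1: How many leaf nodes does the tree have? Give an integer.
Leaves (nodes with no children): B, D, H, J, L

Answer: 5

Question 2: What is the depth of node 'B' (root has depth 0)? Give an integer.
Answer: 4

Derivation:
Path from root to B: K -> C -> F -> E -> B
Depth = number of edges = 4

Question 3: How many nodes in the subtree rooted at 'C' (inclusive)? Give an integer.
Subtree rooted at C contains: A, B, C, E, F, G, H, J, L
Count = 9

Answer: 9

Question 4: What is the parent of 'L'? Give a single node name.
Answer: A

Derivation:
Scan adjacency: L appears as child of A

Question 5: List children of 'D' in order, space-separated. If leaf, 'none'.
Node D's children (from adjacency): (leaf)

Answer: none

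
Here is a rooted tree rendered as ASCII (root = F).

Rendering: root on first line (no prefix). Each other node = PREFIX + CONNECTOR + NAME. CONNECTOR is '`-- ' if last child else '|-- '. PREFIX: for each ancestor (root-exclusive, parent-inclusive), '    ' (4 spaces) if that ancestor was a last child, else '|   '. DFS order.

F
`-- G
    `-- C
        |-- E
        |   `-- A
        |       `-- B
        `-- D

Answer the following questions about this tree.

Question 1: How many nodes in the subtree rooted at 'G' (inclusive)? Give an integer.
Subtree rooted at G contains: A, B, C, D, E, G
Count = 6

Answer: 6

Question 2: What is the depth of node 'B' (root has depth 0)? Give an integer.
Answer: 5

Derivation:
Path from root to B: F -> G -> C -> E -> A -> B
Depth = number of edges = 5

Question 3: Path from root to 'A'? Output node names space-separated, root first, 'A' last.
Answer: F G C E A

Derivation:
Walk down from root: F -> G -> C -> E -> A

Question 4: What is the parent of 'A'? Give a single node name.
Answer: E

Derivation:
Scan adjacency: A appears as child of E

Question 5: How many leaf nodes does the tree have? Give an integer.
Leaves (nodes with no children): B, D

Answer: 2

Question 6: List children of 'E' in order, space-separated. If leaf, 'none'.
Node E's children (from adjacency): A

Answer: A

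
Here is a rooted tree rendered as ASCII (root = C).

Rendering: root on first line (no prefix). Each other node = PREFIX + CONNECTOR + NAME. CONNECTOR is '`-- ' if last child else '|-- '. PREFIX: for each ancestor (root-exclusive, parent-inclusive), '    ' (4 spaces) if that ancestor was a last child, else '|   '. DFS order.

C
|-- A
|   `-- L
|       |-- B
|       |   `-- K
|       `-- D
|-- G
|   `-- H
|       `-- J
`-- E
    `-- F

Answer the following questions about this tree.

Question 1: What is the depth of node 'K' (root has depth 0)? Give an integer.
Path from root to K: C -> A -> L -> B -> K
Depth = number of edges = 4

Answer: 4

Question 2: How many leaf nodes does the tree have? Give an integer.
Leaves (nodes with no children): D, F, J, K

Answer: 4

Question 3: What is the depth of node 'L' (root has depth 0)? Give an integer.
Path from root to L: C -> A -> L
Depth = number of edges = 2

Answer: 2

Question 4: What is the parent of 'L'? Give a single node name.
Answer: A

Derivation:
Scan adjacency: L appears as child of A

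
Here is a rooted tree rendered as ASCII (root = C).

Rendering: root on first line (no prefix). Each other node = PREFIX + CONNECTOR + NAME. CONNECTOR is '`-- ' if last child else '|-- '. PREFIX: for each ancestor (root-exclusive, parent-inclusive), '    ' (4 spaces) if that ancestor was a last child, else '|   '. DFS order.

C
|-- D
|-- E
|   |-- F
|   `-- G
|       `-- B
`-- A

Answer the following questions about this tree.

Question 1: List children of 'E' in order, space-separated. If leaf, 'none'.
Answer: F G

Derivation:
Node E's children (from adjacency): F, G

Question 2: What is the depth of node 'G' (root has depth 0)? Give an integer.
Answer: 2

Derivation:
Path from root to G: C -> E -> G
Depth = number of edges = 2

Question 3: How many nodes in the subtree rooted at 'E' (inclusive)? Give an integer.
Subtree rooted at E contains: B, E, F, G
Count = 4

Answer: 4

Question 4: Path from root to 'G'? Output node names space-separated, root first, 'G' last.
Walk down from root: C -> E -> G

Answer: C E G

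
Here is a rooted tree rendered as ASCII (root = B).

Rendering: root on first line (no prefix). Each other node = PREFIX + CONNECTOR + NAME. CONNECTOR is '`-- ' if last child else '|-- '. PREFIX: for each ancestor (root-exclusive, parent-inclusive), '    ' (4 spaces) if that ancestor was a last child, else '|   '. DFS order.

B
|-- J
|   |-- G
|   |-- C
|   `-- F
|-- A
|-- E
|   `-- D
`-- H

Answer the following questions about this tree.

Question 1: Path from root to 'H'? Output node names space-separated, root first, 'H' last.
Answer: B H

Derivation:
Walk down from root: B -> H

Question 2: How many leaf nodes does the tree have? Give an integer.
Answer: 6

Derivation:
Leaves (nodes with no children): A, C, D, F, G, H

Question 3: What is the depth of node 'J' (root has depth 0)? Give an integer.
Answer: 1

Derivation:
Path from root to J: B -> J
Depth = number of edges = 1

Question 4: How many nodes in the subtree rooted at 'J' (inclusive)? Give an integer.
Subtree rooted at J contains: C, F, G, J
Count = 4

Answer: 4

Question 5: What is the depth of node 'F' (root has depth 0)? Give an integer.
Path from root to F: B -> J -> F
Depth = number of edges = 2

Answer: 2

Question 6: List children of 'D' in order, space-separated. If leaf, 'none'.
Node D's children (from adjacency): (leaf)

Answer: none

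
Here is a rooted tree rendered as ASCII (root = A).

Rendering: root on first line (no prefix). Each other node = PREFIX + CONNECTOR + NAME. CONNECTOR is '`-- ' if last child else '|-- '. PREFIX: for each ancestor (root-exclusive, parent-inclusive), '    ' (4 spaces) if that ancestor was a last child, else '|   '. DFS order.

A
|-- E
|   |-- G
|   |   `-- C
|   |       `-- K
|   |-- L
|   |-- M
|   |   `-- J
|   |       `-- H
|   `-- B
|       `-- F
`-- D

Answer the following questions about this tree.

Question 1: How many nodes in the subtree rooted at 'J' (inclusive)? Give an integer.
Answer: 2

Derivation:
Subtree rooted at J contains: H, J
Count = 2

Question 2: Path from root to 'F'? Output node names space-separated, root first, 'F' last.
Answer: A E B F

Derivation:
Walk down from root: A -> E -> B -> F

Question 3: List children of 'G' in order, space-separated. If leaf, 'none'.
Node G's children (from adjacency): C

Answer: C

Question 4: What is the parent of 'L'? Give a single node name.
Answer: E

Derivation:
Scan adjacency: L appears as child of E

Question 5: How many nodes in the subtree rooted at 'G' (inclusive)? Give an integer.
Subtree rooted at G contains: C, G, K
Count = 3

Answer: 3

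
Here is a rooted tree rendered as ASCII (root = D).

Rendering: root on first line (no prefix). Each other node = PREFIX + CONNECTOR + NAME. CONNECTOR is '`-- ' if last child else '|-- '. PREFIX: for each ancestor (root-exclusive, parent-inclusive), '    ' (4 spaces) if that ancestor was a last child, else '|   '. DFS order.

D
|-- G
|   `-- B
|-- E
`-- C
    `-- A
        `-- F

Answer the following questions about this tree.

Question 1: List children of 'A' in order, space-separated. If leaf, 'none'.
Node A's children (from adjacency): F

Answer: F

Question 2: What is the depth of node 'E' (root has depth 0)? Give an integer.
Answer: 1

Derivation:
Path from root to E: D -> E
Depth = number of edges = 1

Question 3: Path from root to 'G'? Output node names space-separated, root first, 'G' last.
Answer: D G

Derivation:
Walk down from root: D -> G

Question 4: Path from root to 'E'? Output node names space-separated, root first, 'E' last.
Walk down from root: D -> E

Answer: D E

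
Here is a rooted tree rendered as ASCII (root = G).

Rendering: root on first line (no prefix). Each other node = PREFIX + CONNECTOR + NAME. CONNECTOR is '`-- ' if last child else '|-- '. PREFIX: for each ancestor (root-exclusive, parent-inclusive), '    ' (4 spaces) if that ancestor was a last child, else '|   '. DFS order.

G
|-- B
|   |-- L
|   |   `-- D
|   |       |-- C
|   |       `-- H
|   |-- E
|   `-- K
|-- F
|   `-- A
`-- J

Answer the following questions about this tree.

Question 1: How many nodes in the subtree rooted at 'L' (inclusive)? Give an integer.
Answer: 4

Derivation:
Subtree rooted at L contains: C, D, H, L
Count = 4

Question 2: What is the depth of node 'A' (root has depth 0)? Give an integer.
Answer: 2

Derivation:
Path from root to A: G -> F -> A
Depth = number of edges = 2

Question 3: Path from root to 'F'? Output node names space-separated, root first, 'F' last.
Answer: G F

Derivation:
Walk down from root: G -> F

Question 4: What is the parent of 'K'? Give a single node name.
Answer: B

Derivation:
Scan adjacency: K appears as child of B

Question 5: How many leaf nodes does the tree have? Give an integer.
Leaves (nodes with no children): A, C, E, H, J, K

Answer: 6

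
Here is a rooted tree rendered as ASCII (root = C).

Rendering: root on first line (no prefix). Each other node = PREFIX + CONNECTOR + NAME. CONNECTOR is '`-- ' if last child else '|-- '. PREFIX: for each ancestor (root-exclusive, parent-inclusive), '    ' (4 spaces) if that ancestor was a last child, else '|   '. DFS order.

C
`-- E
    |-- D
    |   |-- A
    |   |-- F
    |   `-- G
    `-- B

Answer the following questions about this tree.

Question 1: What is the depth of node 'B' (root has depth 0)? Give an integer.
Answer: 2

Derivation:
Path from root to B: C -> E -> B
Depth = number of edges = 2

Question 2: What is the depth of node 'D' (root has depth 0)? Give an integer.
Answer: 2

Derivation:
Path from root to D: C -> E -> D
Depth = number of edges = 2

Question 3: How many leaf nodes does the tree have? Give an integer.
Leaves (nodes with no children): A, B, F, G

Answer: 4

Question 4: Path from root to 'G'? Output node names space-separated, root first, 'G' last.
Answer: C E D G

Derivation:
Walk down from root: C -> E -> D -> G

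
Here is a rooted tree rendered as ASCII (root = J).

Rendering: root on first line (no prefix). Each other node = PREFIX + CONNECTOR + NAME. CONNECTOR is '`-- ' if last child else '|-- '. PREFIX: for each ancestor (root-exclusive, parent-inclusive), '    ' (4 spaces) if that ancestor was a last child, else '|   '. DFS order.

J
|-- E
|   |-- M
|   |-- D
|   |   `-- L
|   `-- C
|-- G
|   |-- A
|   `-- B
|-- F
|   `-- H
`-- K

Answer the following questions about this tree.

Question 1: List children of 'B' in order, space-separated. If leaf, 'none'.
Node B's children (from adjacency): (leaf)

Answer: none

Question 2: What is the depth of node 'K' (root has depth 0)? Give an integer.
Path from root to K: J -> K
Depth = number of edges = 1

Answer: 1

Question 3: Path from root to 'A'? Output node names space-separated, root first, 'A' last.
Answer: J G A

Derivation:
Walk down from root: J -> G -> A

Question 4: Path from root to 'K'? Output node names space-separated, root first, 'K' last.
Answer: J K

Derivation:
Walk down from root: J -> K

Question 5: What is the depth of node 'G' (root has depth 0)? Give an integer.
Answer: 1

Derivation:
Path from root to G: J -> G
Depth = number of edges = 1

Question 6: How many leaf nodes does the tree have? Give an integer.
Answer: 7

Derivation:
Leaves (nodes with no children): A, B, C, H, K, L, M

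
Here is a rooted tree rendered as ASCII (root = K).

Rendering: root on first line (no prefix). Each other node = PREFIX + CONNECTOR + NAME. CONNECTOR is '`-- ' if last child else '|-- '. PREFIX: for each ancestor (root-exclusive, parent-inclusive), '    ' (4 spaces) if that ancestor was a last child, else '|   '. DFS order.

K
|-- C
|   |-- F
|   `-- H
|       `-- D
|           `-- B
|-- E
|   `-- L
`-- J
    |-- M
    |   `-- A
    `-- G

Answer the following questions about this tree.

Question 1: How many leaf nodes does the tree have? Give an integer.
Answer: 5

Derivation:
Leaves (nodes with no children): A, B, F, G, L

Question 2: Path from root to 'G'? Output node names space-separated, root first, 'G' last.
Answer: K J G

Derivation:
Walk down from root: K -> J -> G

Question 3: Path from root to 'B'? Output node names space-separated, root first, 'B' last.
Walk down from root: K -> C -> H -> D -> B

Answer: K C H D B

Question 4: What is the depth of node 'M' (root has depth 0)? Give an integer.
Answer: 2

Derivation:
Path from root to M: K -> J -> M
Depth = number of edges = 2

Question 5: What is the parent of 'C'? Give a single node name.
Answer: K

Derivation:
Scan adjacency: C appears as child of K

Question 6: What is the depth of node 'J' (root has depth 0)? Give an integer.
Answer: 1

Derivation:
Path from root to J: K -> J
Depth = number of edges = 1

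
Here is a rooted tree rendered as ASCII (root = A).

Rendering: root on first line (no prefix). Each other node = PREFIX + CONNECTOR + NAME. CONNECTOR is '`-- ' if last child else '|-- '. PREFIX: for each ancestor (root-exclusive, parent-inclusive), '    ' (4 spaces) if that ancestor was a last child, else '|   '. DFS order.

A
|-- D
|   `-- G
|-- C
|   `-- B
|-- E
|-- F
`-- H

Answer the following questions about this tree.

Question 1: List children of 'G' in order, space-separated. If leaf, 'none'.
Answer: none

Derivation:
Node G's children (from adjacency): (leaf)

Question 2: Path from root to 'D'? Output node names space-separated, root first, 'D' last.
Walk down from root: A -> D

Answer: A D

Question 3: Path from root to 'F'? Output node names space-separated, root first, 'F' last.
Answer: A F

Derivation:
Walk down from root: A -> F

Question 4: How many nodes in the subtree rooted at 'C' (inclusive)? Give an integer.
Subtree rooted at C contains: B, C
Count = 2

Answer: 2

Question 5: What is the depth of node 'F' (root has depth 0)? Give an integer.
Path from root to F: A -> F
Depth = number of edges = 1

Answer: 1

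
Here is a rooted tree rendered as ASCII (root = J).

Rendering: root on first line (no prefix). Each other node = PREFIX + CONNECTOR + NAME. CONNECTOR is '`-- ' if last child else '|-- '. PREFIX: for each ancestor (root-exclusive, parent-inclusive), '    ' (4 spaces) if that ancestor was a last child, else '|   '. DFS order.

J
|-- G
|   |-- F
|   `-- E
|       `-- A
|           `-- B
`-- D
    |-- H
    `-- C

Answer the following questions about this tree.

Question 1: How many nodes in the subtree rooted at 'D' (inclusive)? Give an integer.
Answer: 3

Derivation:
Subtree rooted at D contains: C, D, H
Count = 3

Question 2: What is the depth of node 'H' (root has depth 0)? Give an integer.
Path from root to H: J -> D -> H
Depth = number of edges = 2

Answer: 2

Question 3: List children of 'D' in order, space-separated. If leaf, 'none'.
Node D's children (from adjacency): H, C

Answer: H C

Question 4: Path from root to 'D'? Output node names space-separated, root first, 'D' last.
Walk down from root: J -> D

Answer: J D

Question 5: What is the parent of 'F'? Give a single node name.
Scan adjacency: F appears as child of G

Answer: G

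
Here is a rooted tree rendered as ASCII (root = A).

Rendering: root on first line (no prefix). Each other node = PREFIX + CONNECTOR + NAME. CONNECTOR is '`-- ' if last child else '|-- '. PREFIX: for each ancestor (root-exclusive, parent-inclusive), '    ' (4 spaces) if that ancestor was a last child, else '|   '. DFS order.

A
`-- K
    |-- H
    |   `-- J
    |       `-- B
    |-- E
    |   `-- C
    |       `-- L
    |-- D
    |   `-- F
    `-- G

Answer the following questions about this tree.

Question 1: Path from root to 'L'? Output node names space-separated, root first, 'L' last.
Answer: A K E C L

Derivation:
Walk down from root: A -> K -> E -> C -> L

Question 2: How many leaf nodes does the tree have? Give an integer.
Leaves (nodes with no children): B, F, G, L

Answer: 4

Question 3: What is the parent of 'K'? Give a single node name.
Scan adjacency: K appears as child of A

Answer: A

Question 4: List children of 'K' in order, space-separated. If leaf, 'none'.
Node K's children (from adjacency): H, E, D, G

Answer: H E D G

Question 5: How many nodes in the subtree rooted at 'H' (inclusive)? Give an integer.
Subtree rooted at H contains: B, H, J
Count = 3

Answer: 3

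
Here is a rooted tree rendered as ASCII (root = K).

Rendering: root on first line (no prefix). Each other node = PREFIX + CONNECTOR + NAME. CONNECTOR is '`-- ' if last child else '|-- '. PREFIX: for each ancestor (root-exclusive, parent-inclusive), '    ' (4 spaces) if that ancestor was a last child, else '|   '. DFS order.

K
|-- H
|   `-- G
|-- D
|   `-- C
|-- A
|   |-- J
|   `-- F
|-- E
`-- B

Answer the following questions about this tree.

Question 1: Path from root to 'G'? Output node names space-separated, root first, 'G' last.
Answer: K H G

Derivation:
Walk down from root: K -> H -> G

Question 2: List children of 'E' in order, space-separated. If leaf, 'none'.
Node E's children (from adjacency): (leaf)

Answer: none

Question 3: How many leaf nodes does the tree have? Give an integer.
Answer: 6

Derivation:
Leaves (nodes with no children): B, C, E, F, G, J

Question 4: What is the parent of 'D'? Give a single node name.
Scan adjacency: D appears as child of K

Answer: K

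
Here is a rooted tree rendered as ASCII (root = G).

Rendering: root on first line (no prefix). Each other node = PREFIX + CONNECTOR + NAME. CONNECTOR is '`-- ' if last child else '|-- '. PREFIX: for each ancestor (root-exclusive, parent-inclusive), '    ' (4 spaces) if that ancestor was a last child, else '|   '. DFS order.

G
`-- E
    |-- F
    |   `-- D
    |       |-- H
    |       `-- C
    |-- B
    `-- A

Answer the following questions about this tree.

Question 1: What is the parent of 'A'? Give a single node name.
Answer: E

Derivation:
Scan adjacency: A appears as child of E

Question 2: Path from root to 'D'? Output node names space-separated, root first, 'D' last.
Walk down from root: G -> E -> F -> D

Answer: G E F D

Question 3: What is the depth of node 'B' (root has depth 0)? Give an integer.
Answer: 2

Derivation:
Path from root to B: G -> E -> B
Depth = number of edges = 2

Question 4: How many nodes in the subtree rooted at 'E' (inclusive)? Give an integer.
Answer: 7

Derivation:
Subtree rooted at E contains: A, B, C, D, E, F, H
Count = 7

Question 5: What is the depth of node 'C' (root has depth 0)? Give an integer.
Answer: 4

Derivation:
Path from root to C: G -> E -> F -> D -> C
Depth = number of edges = 4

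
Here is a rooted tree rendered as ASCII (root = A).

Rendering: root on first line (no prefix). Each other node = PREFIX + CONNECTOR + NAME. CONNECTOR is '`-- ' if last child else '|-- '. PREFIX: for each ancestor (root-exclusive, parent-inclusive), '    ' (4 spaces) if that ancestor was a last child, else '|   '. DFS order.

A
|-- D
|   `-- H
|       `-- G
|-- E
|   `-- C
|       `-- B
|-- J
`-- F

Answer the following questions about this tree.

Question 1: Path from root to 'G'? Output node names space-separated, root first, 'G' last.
Walk down from root: A -> D -> H -> G

Answer: A D H G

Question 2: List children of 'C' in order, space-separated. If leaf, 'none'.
Node C's children (from adjacency): B

Answer: B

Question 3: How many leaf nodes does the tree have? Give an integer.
Answer: 4

Derivation:
Leaves (nodes with no children): B, F, G, J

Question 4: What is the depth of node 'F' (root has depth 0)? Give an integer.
Path from root to F: A -> F
Depth = number of edges = 1

Answer: 1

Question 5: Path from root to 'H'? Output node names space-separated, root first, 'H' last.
Walk down from root: A -> D -> H

Answer: A D H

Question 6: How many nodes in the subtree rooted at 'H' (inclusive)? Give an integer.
Subtree rooted at H contains: G, H
Count = 2

Answer: 2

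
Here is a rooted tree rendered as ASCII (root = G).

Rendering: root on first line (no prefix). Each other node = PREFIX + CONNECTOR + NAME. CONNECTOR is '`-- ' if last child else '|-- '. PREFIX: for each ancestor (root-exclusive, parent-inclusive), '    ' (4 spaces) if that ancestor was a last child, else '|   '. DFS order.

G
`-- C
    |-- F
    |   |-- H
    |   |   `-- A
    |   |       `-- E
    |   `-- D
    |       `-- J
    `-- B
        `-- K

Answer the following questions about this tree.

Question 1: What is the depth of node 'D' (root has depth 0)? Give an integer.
Path from root to D: G -> C -> F -> D
Depth = number of edges = 3

Answer: 3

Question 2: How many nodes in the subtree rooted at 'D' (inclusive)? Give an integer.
Answer: 2

Derivation:
Subtree rooted at D contains: D, J
Count = 2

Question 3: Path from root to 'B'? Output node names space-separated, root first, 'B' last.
Answer: G C B

Derivation:
Walk down from root: G -> C -> B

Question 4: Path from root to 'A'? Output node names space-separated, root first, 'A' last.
Walk down from root: G -> C -> F -> H -> A

Answer: G C F H A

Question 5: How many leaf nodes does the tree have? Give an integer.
Answer: 3

Derivation:
Leaves (nodes with no children): E, J, K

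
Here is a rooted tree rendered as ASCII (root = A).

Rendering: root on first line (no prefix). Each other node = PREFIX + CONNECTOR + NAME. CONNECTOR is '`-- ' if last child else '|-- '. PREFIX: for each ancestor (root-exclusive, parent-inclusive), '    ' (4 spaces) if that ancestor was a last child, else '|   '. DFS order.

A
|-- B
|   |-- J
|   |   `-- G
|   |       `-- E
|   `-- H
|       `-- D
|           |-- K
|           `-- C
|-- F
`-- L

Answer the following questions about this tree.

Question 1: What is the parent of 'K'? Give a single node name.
Answer: D

Derivation:
Scan adjacency: K appears as child of D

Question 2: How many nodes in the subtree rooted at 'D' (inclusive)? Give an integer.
Answer: 3

Derivation:
Subtree rooted at D contains: C, D, K
Count = 3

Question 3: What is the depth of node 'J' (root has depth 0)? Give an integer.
Path from root to J: A -> B -> J
Depth = number of edges = 2

Answer: 2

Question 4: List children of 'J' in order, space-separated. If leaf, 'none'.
Node J's children (from adjacency): G

Answer: G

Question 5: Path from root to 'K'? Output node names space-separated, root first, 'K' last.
Answer: A B H D K

Derivation:
Walk down from root: A -> B -> H -> D -> K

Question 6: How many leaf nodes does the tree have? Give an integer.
Answer: 5

Derivation:
Leaves (nodes with no children): C, E, F, K, L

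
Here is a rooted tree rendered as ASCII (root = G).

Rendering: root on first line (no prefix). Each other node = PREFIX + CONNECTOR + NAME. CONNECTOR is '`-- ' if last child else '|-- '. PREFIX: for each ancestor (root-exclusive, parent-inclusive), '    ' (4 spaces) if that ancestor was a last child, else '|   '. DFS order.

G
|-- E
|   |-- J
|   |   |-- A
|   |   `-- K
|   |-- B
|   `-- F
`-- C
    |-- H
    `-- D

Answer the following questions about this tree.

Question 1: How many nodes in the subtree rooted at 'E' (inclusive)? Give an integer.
Answer: 6

Derivation:
Subtree rooted at E contains: A, B, E, F, J, K
Count = 6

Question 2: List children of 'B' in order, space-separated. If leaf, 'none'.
Node B's children (from adjacency): (leaf)

Answer: none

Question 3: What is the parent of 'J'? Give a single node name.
Answer: E

Derivation:
Scan adjacency: J appears as child of E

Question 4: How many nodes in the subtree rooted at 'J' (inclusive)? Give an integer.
Answer: 3

Derivation:
Subtree rooted at J contains: A, J, K
Count = 3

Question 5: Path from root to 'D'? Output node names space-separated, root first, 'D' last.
Answer: G C D

Derivation:
Walk down from root: G -> C -> D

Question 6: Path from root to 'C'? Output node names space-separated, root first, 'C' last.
Answer: G C

Derivation:
Walk down from root: G -> C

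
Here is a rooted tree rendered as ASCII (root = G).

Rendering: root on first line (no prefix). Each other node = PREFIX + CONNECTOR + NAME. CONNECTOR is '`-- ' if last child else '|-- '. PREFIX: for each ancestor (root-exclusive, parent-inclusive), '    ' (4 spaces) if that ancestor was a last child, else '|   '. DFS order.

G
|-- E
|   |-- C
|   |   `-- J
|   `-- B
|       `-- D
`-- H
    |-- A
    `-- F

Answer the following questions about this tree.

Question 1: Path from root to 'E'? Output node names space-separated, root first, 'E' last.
Answer: G E

Derivation:
Walk down from root: G -> E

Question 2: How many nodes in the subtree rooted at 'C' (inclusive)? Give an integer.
Subtree rooted at C contains: C, J
Count = 2

Answer: 2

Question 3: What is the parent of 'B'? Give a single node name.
Scan adjacency: B appears as child of E

Answer: E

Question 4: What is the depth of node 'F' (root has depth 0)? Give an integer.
Answer: 2

Derivation:
Path from root to F: G -> H -> F
Depth = number of edges = 2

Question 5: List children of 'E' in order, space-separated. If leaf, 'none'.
Answer: C B

Derivation:
Node E's children (from adjacency): C, B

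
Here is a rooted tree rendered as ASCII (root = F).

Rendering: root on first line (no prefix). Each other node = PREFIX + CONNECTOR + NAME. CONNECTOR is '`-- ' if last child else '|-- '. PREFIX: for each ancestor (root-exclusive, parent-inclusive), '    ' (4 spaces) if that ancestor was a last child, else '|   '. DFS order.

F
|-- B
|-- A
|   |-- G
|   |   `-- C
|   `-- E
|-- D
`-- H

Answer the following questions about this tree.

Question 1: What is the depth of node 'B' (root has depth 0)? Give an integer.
Answer: 1

Derivation:
Path from root to B: F -> B
Depth = number of edges = 1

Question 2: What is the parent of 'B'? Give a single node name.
Scan adjacency: B appears as child of F

Answer: F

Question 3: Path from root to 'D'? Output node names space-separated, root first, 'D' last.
Walk down from root: F -> D

Answer: F D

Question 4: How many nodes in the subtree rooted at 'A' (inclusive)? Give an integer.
Answer: 4

Derivation:
Subtree rooted at A contains: A, C, E, G
Count = 4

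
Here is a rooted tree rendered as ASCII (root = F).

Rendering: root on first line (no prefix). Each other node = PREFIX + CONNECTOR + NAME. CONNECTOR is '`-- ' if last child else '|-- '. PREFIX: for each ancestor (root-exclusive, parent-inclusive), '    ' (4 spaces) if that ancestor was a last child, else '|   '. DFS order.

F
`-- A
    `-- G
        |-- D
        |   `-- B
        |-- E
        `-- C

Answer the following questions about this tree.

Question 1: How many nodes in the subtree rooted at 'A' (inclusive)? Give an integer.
Answer: 6

Derivation:
Subtree rooted at A contains: A, B, C, D, E, G
Count = 6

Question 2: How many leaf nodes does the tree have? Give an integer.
Answer: 3

Derivation:
Leaves (nodes with no children): B, C, E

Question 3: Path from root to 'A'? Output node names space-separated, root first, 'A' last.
Walk down from root: F -> A

Answer: F A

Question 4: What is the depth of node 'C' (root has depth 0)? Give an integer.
Path from root to C: F -> A -> G -> C
Depth = number of edges = 3

Answer: 3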